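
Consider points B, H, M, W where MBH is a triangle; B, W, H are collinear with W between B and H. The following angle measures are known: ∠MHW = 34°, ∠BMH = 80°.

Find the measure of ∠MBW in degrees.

1. ∠BHM = 34°  [W on ray HB]
2. ∠HBM = 66°  [△MBH]
3. ∠MBW = 66°  [W on ray BH]

∠MBW = 66°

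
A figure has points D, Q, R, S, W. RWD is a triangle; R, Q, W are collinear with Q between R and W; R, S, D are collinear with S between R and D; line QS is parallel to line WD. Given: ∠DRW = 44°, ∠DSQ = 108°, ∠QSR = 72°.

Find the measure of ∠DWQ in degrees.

1. ∠QRS = 44°  [Q on RW, S on RD]
2. ∠RQS = 64°  [△RQS]
3. ∠SQW = 116°  [linear pair at Q on RW]
4. ∠DWQ = 64°  [QS∥WD, co-interior at W–Q]

∠DWQ = 64°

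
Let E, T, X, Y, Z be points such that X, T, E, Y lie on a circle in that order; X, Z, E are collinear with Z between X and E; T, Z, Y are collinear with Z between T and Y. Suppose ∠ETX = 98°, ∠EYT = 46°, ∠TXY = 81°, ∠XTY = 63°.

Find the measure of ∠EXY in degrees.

∠EXY = 35°

1. ∠EYX = 82°  [cyclic XTEY, opposite ∠T+∠Y]
2. ∠XEY = 63°  [same arc XY]
3. ∠EXY = 35°  [△XEY]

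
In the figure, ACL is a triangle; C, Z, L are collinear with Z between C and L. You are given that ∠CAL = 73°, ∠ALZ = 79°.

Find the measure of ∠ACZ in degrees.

1. ∠ALC = 79°  [Z on ray LC]
2. ∠ACL = 28°  [△ACL]
3. ∠ACZ = 28°  [Z on ray CL]

∠ACZ = 28°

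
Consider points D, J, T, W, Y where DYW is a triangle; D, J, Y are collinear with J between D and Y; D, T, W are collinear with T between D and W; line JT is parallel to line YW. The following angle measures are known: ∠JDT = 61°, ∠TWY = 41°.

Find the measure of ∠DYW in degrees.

1. ∠WDY = 61°  [J on DY, T on DW]
2. ∠DWY = 41°  [T on ray WD]
3. ∠DYW = 78°  [△DYW]

∠DYW = 78°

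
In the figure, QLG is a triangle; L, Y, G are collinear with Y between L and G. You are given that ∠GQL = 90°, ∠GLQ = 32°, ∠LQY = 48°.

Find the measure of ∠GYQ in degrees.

∠GYQ = 80°

1. ∠QLY = 32°  [Y on ray LG]
2. ∠LYQ = 100°  [△QLY]
3. ∠GYQ = 80°  [linear pair at Y on LG]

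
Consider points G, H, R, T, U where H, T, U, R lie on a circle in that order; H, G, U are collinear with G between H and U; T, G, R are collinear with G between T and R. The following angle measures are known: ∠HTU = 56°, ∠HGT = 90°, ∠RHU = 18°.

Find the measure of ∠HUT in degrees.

1. ∠TGU = 90°  [linear pair at G on HU]
2. ∠RTU = 18°  [same arc UR]
3. ∠HUT = 72°  [△TGU]

∠HUT = 72°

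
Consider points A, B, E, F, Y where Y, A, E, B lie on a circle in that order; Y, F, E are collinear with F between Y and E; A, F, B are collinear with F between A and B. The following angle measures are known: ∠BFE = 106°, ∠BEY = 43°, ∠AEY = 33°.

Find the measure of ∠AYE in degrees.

1. ∠AFY = 106°  [vertical angles at F]
2. ∠BAY = 43°  [same arc YB]
3. ∠AYE = 31°  [△YFA]

∠AYE = 31°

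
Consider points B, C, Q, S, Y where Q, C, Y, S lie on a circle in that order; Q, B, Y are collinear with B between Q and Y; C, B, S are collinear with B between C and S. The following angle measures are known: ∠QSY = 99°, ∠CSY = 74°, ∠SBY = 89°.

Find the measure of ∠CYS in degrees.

1. ∠QCY = 81°  [cyclic QCYS, opposite ∠C+∠S]
2. ∠CQY = 74°  [same arc CY]
3. ∠CBQ = 89°  [vertical angles at B]
4. ∠CYQ = 25°  [△QCY]
5. ∠CBY = 91°  [linear pair at B on QY]
6. ∠SCY = 64°  [△CBY]
7. ∠CYS = 42°  [△CYS]

∠CYS = 42°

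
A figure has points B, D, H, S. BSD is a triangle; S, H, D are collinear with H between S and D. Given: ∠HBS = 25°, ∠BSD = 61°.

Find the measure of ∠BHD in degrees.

1. ∠BSH = 61°  [H on ray SD]
2. ∠BHS = 94°  [△BSH]
3. ∠BHD = 86°  [linear pair at H on SD]

∠BHD = 86°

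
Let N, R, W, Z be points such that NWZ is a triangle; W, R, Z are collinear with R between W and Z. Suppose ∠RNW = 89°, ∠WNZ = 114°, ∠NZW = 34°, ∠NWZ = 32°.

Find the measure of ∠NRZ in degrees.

1. ∠NWR = 32°  [R on ray WZ]
2. ∠NRW = 59°  [△NWR]
3. ∠NRZ = 121°  [linear pair at R on WZ]

∠NRZ = 121°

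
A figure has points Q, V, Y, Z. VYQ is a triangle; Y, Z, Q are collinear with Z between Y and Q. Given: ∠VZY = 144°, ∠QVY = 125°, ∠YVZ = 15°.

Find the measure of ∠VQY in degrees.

∠VQY = 34°

1. ∠VYZ = 21°  [△VYZ]
2. ∠QYV = 21°  [Z on ray YQ]
3. ∠VQY = 34°  [△VYQ]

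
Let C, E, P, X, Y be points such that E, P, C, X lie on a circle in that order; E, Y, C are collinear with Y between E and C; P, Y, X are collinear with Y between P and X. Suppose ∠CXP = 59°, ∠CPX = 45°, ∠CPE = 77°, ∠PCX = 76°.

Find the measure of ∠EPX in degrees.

1. ∠CEP = 59°  [same arc PC]
2. ∠ECP = 44°  [△EPC]
3. ∠PEX = 104°  [cyclic EPCX, opposite ∠E+∠C]
4. ∠EXP = 44°  [same arc EP]
5. ∠EPX = 32°  [△EPX]

∠EPX = 32°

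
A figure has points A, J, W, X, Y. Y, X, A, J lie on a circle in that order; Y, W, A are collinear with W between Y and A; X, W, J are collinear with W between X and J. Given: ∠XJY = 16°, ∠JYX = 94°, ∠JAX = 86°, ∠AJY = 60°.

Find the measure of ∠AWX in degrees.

1. ∠XAY = 16°  [same arc YX]
2. ∠JXY = 70°  [△YXJ]
3. ∠AXY = 120°  [cyclic YXAJ, opposite ∠X+∠J]
4. ∠AYX = 44°  [△YXA]
5. ∠XWY = 66°  [△YWX]
6. ∠AWX = 114°  [linear pair at W on YA]

∠AWX = 114°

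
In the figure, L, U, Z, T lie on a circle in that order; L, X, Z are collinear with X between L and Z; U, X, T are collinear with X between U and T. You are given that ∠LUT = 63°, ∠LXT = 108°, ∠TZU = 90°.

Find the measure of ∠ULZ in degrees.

∠ULZ = 45°

1. ∠LZT = 63°  [same arc LT]
2. ∠TXZ = 72°  [linear pair at X on LZ]
3. ∠UTZ = 45°  [△ZXT]
4. ∠ULZ = 45°  [same arc UZ]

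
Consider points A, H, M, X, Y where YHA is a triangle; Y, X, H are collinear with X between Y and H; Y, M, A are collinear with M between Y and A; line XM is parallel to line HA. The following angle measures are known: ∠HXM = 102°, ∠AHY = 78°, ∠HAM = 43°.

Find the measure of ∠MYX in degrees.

1. ∠HAY = 43°  [M on ray AY]
2. ∠AYH = 59°  [△YHA]
3. ∠MYX = 59°  [X on YH, M on YA]

∠MYX = 59°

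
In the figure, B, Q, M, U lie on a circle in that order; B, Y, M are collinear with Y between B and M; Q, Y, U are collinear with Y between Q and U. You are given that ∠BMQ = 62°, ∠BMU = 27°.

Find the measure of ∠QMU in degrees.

1. ∠BUQ = 62°  [same arc BQ]
2. ∠BQU = 27°  [same arc BU]
3. ∠QBU = 91°  [△BQU]
4. ∠QMU = 89°  [cyclic BQMU, opposite ∠B+∠M]

∠QMU = 89°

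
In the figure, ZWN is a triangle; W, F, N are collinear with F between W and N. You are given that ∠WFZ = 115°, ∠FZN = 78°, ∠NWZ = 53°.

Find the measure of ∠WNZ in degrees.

∠WNZ = 37°

1. ∠NFZ = 65°  [linear pair at F on WN]
2. ∠FNZ = 37°  [△ZFN]
3. ∠WNZ = 37°  [F on ray NW]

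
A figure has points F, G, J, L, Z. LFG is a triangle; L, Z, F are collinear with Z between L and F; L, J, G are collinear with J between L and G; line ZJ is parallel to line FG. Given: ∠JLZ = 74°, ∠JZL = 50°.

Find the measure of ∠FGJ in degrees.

∠FGJ = 56°

1. ∠LJZ = 56°  [△LZJ]
2. ∠GJZ = 124°  [linear pair at J on LG]
3. ∠FGJ = 56°  [ZJ∥FG, co-interior at G–J]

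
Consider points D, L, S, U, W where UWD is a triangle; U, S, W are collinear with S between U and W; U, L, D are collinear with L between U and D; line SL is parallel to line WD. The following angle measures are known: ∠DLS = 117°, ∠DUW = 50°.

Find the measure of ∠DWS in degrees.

1. ∠SLU = 63°  [linear pair at L on UD]
2. ∠LUS = 50°  [S on UW, L on UD]
3. ∠LSU = 67°  [△USL]
4. ∠LSW = 113°  [linear pair at S on UW]
5. ∠DWS = 67°  [SL∥WD, co-interior at W–S]

∠DWS = 67°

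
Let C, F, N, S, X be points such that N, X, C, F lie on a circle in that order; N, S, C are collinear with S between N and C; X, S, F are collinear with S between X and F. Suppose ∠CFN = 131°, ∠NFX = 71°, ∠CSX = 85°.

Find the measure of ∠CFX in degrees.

∠CFX = 60°

1. ∠CXN = 49°  [cyclic NXCF, opposite ∠X+∠F]
2. ∠NCX = 71°  [same arc NX]
3. ∠CNX = 60°  [△NXC]
4. ∠CFX = 60°  [same arc XC]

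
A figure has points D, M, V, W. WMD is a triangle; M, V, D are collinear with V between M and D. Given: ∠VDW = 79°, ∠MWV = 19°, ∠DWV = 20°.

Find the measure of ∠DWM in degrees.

1. ∠DVW = 81°  [△WVD]
2. ∠MDW = 79°  [V on ray DM]
3. ∠MVW = 99°  [linear pair at V on MD]
4. ∠VMW = 62°  [△WMV]
5. ∠DMW = 62°  [V on ray MD]
6. ∠DWM = 39°  [△WMD]

∠DWM = 39°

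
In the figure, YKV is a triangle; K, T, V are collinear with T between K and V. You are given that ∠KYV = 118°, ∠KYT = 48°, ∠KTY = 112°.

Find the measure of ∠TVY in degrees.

1. ∠TKY = 20°  [△YKT]
2. ∠VKY = 20°  [T on ray KV]
3. ∠KVY = 42°  [△YKV]
4. ∠TVY = 42°  [T on ray VK]

∠TVY = 42°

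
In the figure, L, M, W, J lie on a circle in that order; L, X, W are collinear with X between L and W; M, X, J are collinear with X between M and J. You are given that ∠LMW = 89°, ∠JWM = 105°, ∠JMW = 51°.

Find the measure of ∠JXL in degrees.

∠JXL = 62°

1. ∠LJW = 91°  [cyclic LMWJ, opposite ∠M+∠J]
2. ∠MJW = 24°  [△MWJ]
3. ∠JLW = 51°  [same arc WJ]
4. ∠JWL = 38°  [△LWJ]
5. ∠JXW = 118°  [△WXJ]
6. ∠JXL = 62°  [linear pair at X on LW]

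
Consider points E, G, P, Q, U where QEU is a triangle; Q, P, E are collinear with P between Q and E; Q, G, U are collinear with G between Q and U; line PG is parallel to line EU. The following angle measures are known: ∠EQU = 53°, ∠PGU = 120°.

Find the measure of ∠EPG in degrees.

1. ∠GQP = 53°  [P on QE, G on QU]
2. ∠PGQ = 60°  [linear pair at G on QU]
3. ∠GPQ = 67°  [△QPG]
4. ∠EPG = 113°  [linear pair at P on QE]

∠EPG = 113°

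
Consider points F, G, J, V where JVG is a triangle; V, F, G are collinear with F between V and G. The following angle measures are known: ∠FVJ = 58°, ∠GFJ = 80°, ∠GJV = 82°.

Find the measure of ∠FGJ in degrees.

1. ∠GVJ = 58°  [F on ray VG]
2. ∠JGV = 40°  [△JVG]
3. ∠FGJ = 40°  [F on ray GV]

∠FGJ = 40°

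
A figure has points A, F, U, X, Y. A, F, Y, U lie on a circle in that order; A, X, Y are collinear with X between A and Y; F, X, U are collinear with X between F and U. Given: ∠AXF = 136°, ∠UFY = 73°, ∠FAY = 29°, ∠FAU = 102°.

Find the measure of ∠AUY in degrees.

∠AUY = 92°

1. ∠UXY = 136°  [vertical angles at X]
2. ∠UAY = 73°  [same arc YU]
3. ∠FUY = 29°  [same arc FY]
4. ∠AYU = 15°  [△YXU]
5. ∠AUY = 92°  [△AYU]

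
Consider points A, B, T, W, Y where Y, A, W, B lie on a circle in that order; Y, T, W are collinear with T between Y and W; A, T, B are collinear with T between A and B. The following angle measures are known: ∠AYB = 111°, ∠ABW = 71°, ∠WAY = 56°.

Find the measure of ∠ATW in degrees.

1. ∠AWB = 69°  [cyclic YAWB, opposite ∠Y+∠W]
2. ∠AYW = 71°  [same arc AW]
3. ∠BAW = 40°  [△AWB]
4. ∠AWY = 53°  [△YAW]
5. ∠ATW = 87°  [△ATW]

∠ATW = 87°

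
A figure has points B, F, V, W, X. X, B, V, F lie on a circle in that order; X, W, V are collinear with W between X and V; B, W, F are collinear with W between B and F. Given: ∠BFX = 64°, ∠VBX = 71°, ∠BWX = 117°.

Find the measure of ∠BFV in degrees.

∠BFV = 45°

1. ∠BVX = 64°  [same arc XB]
2. ∠BXV = 45°  [△XBV]
3. ∠BFV = 45°  [same arc BV]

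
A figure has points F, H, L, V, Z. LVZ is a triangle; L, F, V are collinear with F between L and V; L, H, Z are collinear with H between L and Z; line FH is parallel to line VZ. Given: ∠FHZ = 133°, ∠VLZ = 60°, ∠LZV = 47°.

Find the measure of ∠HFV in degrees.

1. ∠FHL = 47°  [linear pair at H on LZ]
2. ∠FLH = 60°  [F on LV, H on LZ]
3. ∠HFL = 73°  [△LFH]
4. ∠HFV = 107°  [linear pair at F on LV]

∠HFV = 107°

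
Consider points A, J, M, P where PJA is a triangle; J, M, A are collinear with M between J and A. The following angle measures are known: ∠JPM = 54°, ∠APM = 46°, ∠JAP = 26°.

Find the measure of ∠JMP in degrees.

∠JMP = 72°

1. ∠MAP = 26°  [M on ray AJ]
2. ∠AMP = 108°  [△PMA]
3. ∠JMP = 72°  [linear pair at M on JA]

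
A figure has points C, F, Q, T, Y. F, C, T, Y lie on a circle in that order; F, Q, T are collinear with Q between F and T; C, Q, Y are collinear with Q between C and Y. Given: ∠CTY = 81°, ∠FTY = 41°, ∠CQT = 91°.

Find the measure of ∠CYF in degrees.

∠CYF = 40°

1. ∠CFY = 99°  [cyclic FCTY, opposite ∠F+∠T]
2. ∠FCY = 41°  [same arc FY]
3. ∠CYF = 40°  [△FCY]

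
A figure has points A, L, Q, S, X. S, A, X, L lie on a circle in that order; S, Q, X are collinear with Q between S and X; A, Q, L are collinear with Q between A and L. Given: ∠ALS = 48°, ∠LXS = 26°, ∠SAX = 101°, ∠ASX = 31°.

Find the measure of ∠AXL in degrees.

1. ∠LAS = 26°  [same arc SL]
2. ∠ASL = 106°  [△SAL]
3. ∠AXL = 74°  [cyclic SAXL, opposite ∠S+∠X]

∠AXL = 74°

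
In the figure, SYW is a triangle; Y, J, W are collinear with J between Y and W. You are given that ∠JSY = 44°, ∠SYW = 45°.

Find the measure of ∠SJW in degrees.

1. ∠JYS = 45°  [J on ray YW]
2. ∠SJY = 91°  [△SYJ]
3. ∠SJW = 89°  [linear pair at J on YW]

∠SJW = 89°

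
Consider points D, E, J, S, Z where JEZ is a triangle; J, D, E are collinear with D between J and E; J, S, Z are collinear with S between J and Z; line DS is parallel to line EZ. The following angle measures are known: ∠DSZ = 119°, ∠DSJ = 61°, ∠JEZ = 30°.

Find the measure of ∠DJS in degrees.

∠DJS = 89°

1. ∠EZJ = 61°  [DS∥EZ, corresponding at S]
2. ∠EJZ = 89°  [△JEZ]
3. ∠DJS = 89°  [D on JE, S on JZ]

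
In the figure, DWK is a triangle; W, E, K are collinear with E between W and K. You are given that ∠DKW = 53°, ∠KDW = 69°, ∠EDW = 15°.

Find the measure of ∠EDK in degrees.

1. ∠DWK = 58°  [△DWK]
2. ∠DKE = 53°  [E on ray KW]
3. ∠DWE = 58°  [E on ray WK]
4. ∠DEW = 107°  [△DWE]
5. ∠DEK = 73°  [linear pair at E on WK]
6. ∠EDK = 54°  [△DEK]

∠EDK = 54°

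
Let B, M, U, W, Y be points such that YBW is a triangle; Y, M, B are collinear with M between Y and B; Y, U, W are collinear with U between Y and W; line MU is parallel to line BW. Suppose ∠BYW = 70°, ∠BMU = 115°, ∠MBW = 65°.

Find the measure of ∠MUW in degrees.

∠MUW = 135°

1. ∠MYU = 70°  [M on YB, U on YW]
2. ∠UMY = 65°  [linear pair at M on YB]
3. ∠MUY = 45°  [△YMU]
4. ∠MUW = 135°  [linear pair at U on YW]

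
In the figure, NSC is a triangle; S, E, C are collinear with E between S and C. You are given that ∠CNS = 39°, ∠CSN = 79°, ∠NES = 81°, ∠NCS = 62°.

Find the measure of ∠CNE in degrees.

∠CNE = 19°

1. ∠CEN = 99°  [linear pair at E on SC]
2. ∠ECN = 62°  [E on ray CS]
3. ∠CNE = 19°  [△NEC]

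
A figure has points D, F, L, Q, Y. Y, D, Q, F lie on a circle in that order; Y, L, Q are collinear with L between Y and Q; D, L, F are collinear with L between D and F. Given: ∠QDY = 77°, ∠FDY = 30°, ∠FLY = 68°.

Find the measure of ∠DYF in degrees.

1. ∠QFY = 103°  [cyclic YDQF, opposite ∠D+∠F]
2. ∠FQY = 30°  [same arc YF]
3. ∠FYQ = 47°  [△YQF]
4. ∠DFY = 65°  [△YLF]
5. ∠DYF = 85°  [△YDF]

∠DYF = 85°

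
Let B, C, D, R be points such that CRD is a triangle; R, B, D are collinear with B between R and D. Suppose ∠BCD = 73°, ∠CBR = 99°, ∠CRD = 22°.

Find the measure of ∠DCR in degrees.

∠DCR = 132°

1. ∠CBD = 81°  [linear pair at B on RD]
2. ∠BDC = 26°  [△CBD]
3. ∠CDR = 26°  [B on ray DR]
4. ∠DCR = 132°  [△CRD]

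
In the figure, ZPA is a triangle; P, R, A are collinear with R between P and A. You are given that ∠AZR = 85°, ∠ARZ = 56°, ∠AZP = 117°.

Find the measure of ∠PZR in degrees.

∠PZR = 32°

1. ∠RAZ = 39°  [△ZRA]
2. ∠PRZ = 124°  [linear pair at R on PA]
3. ∠PAZ = 39°  [R on ray AP]
4. ∠APZ = 24°  [△ZPA]
5. ∠RPZ = 24°  [R on ray PA]
6. ∠PZR = 32°  [△ZPR]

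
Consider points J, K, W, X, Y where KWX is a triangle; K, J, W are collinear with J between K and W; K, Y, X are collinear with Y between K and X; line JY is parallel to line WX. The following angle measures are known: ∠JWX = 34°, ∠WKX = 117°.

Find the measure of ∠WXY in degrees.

∠WXY = 29°

1. ∠KWX = 34°  [J on ray WK]
2. ∠KXW = 29°  [△KWX]
3. ∠WXY = 29°  [Y on ray XK]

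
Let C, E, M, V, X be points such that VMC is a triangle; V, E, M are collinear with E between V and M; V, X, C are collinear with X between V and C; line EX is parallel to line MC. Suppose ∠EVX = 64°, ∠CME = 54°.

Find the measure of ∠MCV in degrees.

1. ∠CVM = 64°  [E on VM, X on VC]
2. ∠CMV = 54°  [E on ray MV]
3. ∠MCV = 62°  [△VMC]

∠MCV = 62°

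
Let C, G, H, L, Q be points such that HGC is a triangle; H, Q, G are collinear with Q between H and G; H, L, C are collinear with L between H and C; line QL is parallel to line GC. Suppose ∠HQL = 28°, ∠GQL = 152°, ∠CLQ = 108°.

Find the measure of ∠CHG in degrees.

1. ∠HLQ = 72°  [linear pair at L on HC]
2. ∠LHQ = 80°  [△HQL]
3. ∠CHG = 80°  [Q on HG, L on HC]

∠CHG = 80°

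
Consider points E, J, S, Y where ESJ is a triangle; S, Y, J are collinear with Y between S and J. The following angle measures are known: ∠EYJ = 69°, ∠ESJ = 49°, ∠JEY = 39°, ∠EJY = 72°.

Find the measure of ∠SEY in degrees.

1. ∠EYS = 111°  [linear pair at Y on SJ]
2. ∠ESY = 49°  [Y on ray SJ]
3. ∠SEY = 20°  [△ESY]

∠SEY = 20°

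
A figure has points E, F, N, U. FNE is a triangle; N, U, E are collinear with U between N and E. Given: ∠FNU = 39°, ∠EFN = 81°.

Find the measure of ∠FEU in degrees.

1. ∠ENF = 39°  [U on ray NE]
2. ∠FEN = 60°  [△FNE]
3. ∠FEU = 60°  [U on ray EN]

∠FEU = 60°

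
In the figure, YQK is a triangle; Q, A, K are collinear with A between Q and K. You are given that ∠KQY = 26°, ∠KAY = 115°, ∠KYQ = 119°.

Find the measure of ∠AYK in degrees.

∠AYK = 30°

1. ∠QKY = 35°  [△YQK]
2. ∠AKY = 35°  [A on ray KQ]
3. ∠AYK = 30°  [△YAK]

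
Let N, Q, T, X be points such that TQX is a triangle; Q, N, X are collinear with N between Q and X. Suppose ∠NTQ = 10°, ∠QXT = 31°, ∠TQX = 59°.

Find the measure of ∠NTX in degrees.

1. ∠NXT = 31°  [N on ray XQ]
2. ∠NQT = 59°  [N on ray QX]
3. ∠QNT = 111°  [△TQN]
4. ∠TNX = 69°  [linear pair at N on QX]
5. ∠NTX = 80°  [△TNX]

∠NTX = 80°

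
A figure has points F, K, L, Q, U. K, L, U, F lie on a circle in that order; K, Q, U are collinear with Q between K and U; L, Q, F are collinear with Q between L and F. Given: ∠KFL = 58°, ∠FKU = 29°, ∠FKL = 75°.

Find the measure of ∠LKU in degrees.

∠LKU = 46°

1. ∠FLU = 29°  [same arc UF]
2. ∠FUL = 105°  [cyclic KLUF, opposite ∠K+∠U]
3. ∠LFU = 46°  [△LUF]
4. ∠LKU = 46°  [same arc LU]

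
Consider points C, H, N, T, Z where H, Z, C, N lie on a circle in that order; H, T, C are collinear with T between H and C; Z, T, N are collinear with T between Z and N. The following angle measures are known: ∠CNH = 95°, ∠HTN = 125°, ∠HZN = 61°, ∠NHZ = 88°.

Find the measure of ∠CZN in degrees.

∠CZN = 24°

1. ∠CTN = 55°  [linear pair at T on HC]
2. ∠HCN = 61°  [same arc HN]
3. ∠NCZ = 92°  [cyclic HZCN, opposite ∠H+∠C]
4. ∠CNZ = 64°  [△CTN]
5. ∠CZN = 24°  [△ZCN]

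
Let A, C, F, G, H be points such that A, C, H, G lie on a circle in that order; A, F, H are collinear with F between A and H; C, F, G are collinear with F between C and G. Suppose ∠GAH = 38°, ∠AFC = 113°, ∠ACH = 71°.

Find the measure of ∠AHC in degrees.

∠AHC = 75°

1. ∠GCH = 38°  [same arc HG]
2. ∠CFH = 67°  [linear pair at F on AH]
3. ∠AHC = 75°  [△CFH]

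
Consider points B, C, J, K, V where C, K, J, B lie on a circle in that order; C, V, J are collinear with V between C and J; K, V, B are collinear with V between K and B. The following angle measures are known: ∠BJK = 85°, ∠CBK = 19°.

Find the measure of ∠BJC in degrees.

∠BJC = 66°

1. ∠BCK = 95°  [cyclic CKJB, opposite ∠C+∠J]
2. ∠BKC = 66°  [△CKB]
3. ∠BJC = 66°  [same arc CB]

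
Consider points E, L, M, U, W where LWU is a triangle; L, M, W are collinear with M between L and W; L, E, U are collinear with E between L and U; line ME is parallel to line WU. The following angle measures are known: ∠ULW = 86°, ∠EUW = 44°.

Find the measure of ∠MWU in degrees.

1. ∠LUW = 44°  [E on ray UL]
2. ∠LWU = 50°  [△LWU]
3. ∠MWU = 50°  [M on ray WL]

∠MWU = 50°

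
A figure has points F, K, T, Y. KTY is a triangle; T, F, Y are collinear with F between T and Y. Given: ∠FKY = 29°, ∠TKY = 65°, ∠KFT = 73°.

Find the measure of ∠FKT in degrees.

∠FKT = 36°

1. ∠KFY = 107°  [linear pair at F on TY]
2. ∠FYK = 44°  [△KFY]
3. ∠KYT = 44°  [F on ray YT]
4. ∠KTY = 71°  [△KTY]
5. ∠FTK = 71°  [F on ray TY]
6. ∠FKT = 36°  [△KTF]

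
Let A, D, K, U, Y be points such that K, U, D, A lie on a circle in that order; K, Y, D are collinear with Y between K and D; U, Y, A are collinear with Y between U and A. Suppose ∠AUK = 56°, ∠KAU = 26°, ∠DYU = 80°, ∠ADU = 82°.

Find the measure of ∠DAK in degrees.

1. ∠ADK = 56°  [same arc KA]
2. ∠AYK = 80°  [vertical angles at Y]
3. ∠AKD = 74°  [△KYA]
4. ∠DAK = 50°  [△KDA]

∠DAK = 50°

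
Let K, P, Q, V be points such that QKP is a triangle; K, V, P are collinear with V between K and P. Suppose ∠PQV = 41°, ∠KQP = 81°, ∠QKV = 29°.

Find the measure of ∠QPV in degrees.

1. ∠PKQ = 29°  [V on ray KP]
2. ∠KPQ = 70°  [△QKP]
3. ∠QPV = 70°  [V on ray PK]

∠QPV = 70°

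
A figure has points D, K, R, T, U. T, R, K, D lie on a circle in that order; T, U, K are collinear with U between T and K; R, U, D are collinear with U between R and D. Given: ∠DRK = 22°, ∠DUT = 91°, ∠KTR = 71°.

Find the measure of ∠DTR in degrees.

∠DTR = 93°

1. ∠KDR = 71°  [same arc RK]
2. ∠DKR = 87°  [△RKD]
3. ∠DTR = 93°  [cyclic TRKD, opposite ∠T+∠K]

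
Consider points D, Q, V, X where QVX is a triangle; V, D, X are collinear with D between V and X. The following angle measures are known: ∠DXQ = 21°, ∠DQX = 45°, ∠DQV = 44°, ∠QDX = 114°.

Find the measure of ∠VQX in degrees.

1. ∠QXV = 21°  [D on ray XV]
2. ∠QDV = 66°  [linear pair at D on VX]
3. ∠DVQ = 70°  [△QVD]
4. ∠QVX = 70°  [D on ray VX]
5. ∠VQX = 89°  [△QVX]

∠VQX = 89°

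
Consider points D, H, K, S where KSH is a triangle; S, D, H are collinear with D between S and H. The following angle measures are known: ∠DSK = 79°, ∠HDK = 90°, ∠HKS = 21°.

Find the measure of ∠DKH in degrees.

1. ∠HSK = 79°  [D on ray SH]
2. ∠KHS = 80°  [△KSH]
3. ∠DHK = 80°  [D on ray HS]
4. ∠DKH = 10°  [△KDH]

∠DKH = 10°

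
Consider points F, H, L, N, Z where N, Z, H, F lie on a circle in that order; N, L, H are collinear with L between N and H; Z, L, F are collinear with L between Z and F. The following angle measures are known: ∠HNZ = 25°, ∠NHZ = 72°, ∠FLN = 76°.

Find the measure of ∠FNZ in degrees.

1. ∠HFZ = 25°  [same arc ZH]
2. ∠NFZ = 72°  [same arc NZ]
3. ∠FLH = 104°  [linear pair at L on NH]
4. ∠FHN = 51°  [△HLF]
5. ∠FZN = 51°  [same arc NF]
6. ∠FNZ = 57°  [△NZF]

∠FNZ = 57°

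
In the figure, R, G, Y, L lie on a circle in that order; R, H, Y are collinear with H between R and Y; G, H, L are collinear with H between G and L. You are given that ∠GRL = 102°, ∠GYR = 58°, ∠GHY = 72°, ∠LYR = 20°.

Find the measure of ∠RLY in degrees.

1. ∠GLR = 58°  [same arc RG]
2. ∠LHR = 72°  [vertical angles at H]
3. ∠LRY = 50°  [△RHL]
4. ∠RLY = 110°  [△RYL]

∠RLY = 110°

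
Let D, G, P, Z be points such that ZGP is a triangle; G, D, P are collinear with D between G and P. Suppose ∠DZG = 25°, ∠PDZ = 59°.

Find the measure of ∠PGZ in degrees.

∠PGZ = 34°

1. ∠GDZ = 121°  [linear pair at D on GP]
2. ∠DGZ = 34°  [△ZGD]
3. ∠PGZ = 34°  [D on ray GP]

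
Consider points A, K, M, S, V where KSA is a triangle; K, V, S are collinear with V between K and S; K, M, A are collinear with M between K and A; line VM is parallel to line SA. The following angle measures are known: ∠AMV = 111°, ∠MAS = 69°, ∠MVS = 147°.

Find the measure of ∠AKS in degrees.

∠AKS = 78°

1. ∠KMV = 69°  [linear pair at M on KA]
2. ∠KVM = 33°  [linear pair at V on KS]
3. ∠MKV = 78°  [△KVM]
4. ∠AKS = 78°  [V on KS, M on KA]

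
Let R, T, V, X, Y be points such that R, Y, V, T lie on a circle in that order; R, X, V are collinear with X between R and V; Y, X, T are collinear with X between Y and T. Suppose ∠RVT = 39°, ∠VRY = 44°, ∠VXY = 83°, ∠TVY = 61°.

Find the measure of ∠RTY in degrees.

∠RTY = 22°

1. ∠RYT = 39°  [same arc RT]
2. ∠TRY = 119°  [cyclic RYVT, opposite ∠R+∠V]
3. ∠RTY = 22°  [△RYT]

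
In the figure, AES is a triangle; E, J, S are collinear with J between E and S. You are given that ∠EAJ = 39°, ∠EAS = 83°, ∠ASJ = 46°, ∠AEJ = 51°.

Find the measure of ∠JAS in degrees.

1. ∠AJE = 90°  [△AEJ]
2. ∠AJS = 90°  [linear pair at J on ES]
3. ∠JAS = 44°  [△AJS]

∠JAS = 44°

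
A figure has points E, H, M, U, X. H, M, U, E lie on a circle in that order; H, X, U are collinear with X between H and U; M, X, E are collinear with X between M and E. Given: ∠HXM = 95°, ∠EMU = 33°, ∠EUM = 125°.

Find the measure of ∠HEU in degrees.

1. ∠EXU = 95°  [vertical angles at X]
2. ∠EHU = 33°  [same arc UE]
3. ∠MEU = 22°  [△MUE]
4. ∠EUH = 63°  [△UXE]
5. ∠HEU = 84°  [△HUE]

∠HEU = 84°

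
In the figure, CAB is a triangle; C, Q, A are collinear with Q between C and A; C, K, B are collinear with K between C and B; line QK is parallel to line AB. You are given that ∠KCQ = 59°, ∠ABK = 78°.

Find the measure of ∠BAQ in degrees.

∠BAQ = 43°

1. ∠ACB = 59°  [Q on CA, K on CB]
2. ∠ABC = 78°  [K on ray BC]
3. ∠BAC = 43°  [△CAB]
4. ∠BAQ = 43°  [Q on ray AC]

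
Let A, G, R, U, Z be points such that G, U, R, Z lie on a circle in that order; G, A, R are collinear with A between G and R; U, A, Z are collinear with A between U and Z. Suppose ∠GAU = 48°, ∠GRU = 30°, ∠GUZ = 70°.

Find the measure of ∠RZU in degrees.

∠RZU = 62°

1. ∠RAZ = 48°  [vertical angles at A]
2. ∠GRZ = 70°  [same arc GZ]
3. ∠RZU = 62°  [△RAZ]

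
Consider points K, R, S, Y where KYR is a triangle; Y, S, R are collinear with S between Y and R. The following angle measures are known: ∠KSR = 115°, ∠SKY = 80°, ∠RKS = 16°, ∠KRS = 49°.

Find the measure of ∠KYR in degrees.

∠KYR = 35°

1. ∠KSY = 65°  [linear pair at S on YR]
2. ∠KYS = 35°  [△KYS]
3. ∠KYR = 35°  [S on ray YR]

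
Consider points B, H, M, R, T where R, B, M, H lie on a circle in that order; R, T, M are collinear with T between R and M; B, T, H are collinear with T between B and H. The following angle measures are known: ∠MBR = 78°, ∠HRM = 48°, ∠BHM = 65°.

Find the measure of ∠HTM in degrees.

∠HTM = 85°

1. ∠MHR = 102°  [cyclic RBMH, opposite ∠B+∠H]
2. ∠HMR = 30°  [△RMH]
3. ∠HTM = 85°  [△MTH]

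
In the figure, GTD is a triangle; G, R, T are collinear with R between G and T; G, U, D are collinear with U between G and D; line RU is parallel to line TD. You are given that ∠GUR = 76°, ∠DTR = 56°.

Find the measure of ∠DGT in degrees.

1. ∠GDT = 76°  [RU∥TD, corresponding at U]
2. ∠DTG = 56°  [R on ray TG]
3. ∠DGT = 48°  [△GTD]

∠DGT = 48°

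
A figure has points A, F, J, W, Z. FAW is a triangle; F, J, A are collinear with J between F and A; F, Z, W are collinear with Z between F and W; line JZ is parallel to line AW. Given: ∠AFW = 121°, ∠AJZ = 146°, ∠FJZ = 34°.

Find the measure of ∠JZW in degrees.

∠JZW = 155°

1. ∠JFZ = 121°  [J on FA, Z on FW]
2. ∠FZJ = 25°  [△FJZ]
3. ∠JZW = 155°  [linear pair at Z on FW]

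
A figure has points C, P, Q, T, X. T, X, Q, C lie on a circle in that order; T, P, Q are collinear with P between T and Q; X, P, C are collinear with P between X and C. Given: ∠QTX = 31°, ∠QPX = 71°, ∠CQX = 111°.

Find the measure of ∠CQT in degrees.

∠CQT = 40°

1. ∠QCX = 31°  [same arc XQ]
2. ∠CPT = 71°  [vertical angles at P]
3. ∠CPQ = 109°  [linear pair at P on TQ]
4. ∠CQT = 40°  [△QPC]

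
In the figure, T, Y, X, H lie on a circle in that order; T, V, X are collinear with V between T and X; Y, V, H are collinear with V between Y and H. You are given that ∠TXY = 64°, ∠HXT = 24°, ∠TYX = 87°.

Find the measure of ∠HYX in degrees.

1. ∠THY = 64°  [same arc TY]
2. ∠XTY = 29°  [△TYX]
3. ∠HYT = 24°  [same arc TH]
4. ∠HTY = 92°  [△TYH]
5. ∠XHY = 29°  [same arc YX]
6. ∠HXY = 88°  [cyclic TYXH, opposite ∠T+∠X]
7. ∠HYX = 63°  [△YXH]

∠HYX = 63°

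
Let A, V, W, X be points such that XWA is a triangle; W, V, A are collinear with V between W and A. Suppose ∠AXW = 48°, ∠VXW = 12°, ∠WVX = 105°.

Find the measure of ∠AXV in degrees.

1. ∠VWX = 63°  [△XWV]
2. ∠AVX = 75°  [linear pair at V on WA]
3. ∠AWX = 63°  [V on ray WA]
4. ∠WAX = 69°  [△XWA]
5. ∠VAX = 69°  [V on ray AW]
6. ∠AXV = 36°  [△XVA]

∠AXV = 36°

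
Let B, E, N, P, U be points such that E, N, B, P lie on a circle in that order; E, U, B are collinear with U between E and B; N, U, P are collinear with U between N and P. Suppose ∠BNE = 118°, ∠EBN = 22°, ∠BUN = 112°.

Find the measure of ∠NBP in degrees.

∠NBP = 94°

1. ∠BEN = 40°  [△ENB]
2. ∠BNP = 46°  [△NUB]
3. ∠BPN = 40°  [same arc NB]
4. ∠NBP = 94°  [△NBP]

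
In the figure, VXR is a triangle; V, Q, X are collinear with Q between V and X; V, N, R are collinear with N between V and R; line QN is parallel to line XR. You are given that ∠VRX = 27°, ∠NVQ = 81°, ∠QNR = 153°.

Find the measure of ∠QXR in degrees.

1. ∠QNV = 27°  [QN∥XR, corresponding at N]
2. ∠NQV = 72°  [△VQN]
3. ∠NQX = 108°  [linear pair at Q on VX]
4. ∠QXR = 72°  [QN∥XR, co-interior at X–Q]

∠QXR = 72°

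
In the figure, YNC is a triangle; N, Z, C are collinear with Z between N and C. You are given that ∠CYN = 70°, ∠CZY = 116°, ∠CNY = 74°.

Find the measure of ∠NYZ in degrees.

∠NYZ = 42°

1. ∠NZY = 64°  [linear pair at Z on NC]
2. ∠YNZ = 74°  [Z on ray NC]
3. ∠NYZ = 42°  [△YNZ]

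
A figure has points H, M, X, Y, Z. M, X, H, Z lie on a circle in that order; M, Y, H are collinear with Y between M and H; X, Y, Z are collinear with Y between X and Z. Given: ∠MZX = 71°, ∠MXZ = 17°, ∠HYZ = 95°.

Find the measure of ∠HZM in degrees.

∠HZM = 139°

1. ∠MHZ = 17°  [same arc MZ]
2. ∠MYZ = 85°  [linear pair at Y on MH]
3. ∠HMZ = 24°  [△MYZ]
4. ∠HZM = 139°  [△MHZ]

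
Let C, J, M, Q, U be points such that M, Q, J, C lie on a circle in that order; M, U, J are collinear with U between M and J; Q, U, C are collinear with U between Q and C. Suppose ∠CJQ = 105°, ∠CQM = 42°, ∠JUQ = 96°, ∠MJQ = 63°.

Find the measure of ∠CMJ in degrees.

1. ∠CMQ = 75°  [cyclic MQJC, opposite ∠M+∠J]
2. ∠MCQ = 63°  [△MQC]
3. ∠CUM = 96°  [vertical angles at U]
4. ∠CMJ = 21°  [△MUC]

∠CMJ = 21°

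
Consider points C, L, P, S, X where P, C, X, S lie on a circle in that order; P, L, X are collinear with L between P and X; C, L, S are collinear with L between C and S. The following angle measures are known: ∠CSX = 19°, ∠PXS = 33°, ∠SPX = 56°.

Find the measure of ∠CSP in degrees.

1. ∠SLX = 128°  [△XLS]
2. ∠PLS = 52°  [linear pair at L on PX]
3. ∠CSP = 72°  [△PLS]

∠CSP = 72°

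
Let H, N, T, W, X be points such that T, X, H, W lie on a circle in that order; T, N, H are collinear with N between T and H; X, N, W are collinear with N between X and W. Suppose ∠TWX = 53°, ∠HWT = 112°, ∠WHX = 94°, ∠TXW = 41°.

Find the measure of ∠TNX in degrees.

1. ∠THX = 53°  [same arc TX]
2. ∠HXT = 68°  [cyclic TXHW, opposite ∠X+∠W]
3. ∠HTX = 59°  [△TXH]
4. ∠TNX = 80°  [△TNX]

∠TNX = 80°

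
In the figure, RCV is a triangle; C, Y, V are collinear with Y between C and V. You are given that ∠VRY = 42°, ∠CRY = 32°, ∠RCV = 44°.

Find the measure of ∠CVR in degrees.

∠CVR = 62°

1. ∠RCY = 44°  [Y on ray CV]
2. ∠CYR = 104°  [△RCY]
3. ∠RYV = 76°  [linear pair at Y on CV]
4. ∠RVY = 62°  [△RYV]
5. ∠CVR = 62°  [Y on ray VC]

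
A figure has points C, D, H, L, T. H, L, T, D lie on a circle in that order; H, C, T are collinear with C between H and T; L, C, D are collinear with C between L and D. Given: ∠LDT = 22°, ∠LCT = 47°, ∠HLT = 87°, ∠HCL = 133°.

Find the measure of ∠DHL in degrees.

1. ∠LHT = 22°  [same arc LT]
2. ∠HTL = 71°  [△HLT]
3. ∠DLH = 25°  [△HCL]
4. ∠HDL = 71°  [same arc HL]
5. ∠DHL = 84°  [△HLD]

∠DHL = 84°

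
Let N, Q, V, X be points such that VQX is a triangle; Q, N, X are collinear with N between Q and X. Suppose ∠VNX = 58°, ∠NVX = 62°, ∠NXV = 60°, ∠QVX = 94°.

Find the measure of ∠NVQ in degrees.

∠NVQ = 32°

1. ∠QNV = 122°  [linear pair at N on QX]
2. ∠QXV = 60°  [N on ray XQ]
3. ∠VQX = 26°  [△VQX]
4. ∠NQV = 26°  [N on ray QX]
5. ∠NVQ = 32°  [△VQN]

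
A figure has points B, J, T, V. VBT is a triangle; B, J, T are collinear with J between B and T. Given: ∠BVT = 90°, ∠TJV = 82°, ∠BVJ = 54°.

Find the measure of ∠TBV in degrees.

∠TBV = 28°

1. ∠BJV = 98°  [linear pair at J on BT]
2. ∠JBV = 28°  [△VBJ]
3. ∠TBV = 28°  [J on ray BT]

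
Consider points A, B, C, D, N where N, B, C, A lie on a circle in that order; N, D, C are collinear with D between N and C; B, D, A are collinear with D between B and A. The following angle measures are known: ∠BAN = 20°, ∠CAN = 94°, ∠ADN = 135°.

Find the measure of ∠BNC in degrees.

∠BNC = 74°

1. ∠BCN = 20°  [same arc NB]
2. ∠CBN = 86°  [cyclic NBCA, opposite ∠B+∠A]
3. ∠BNC = 74°  [△NBC]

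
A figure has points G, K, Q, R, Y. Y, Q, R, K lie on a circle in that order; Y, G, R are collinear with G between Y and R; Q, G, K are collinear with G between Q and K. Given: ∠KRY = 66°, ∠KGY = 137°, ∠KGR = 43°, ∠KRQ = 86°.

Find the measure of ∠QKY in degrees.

1. ∠KQY = 66°  [same arc YK]
2. ∠KYQ = 94°  [cyclic YQRK, opposite ∠Y+∠R]
3. ∠QKY = 20°  [△YQK]

∠QKY = 20°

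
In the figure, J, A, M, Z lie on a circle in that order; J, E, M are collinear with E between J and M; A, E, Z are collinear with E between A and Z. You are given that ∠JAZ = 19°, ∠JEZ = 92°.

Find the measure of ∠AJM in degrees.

∠AJM = 73°

1. ∠JMZ = 19°  [same arc JZ]
2. ∠MEZ = 88°  [linear pair at E on JM]
3. ∠AZM = 73°  [△MEZ]
4. ∠AJM = 73°  [same arc AM]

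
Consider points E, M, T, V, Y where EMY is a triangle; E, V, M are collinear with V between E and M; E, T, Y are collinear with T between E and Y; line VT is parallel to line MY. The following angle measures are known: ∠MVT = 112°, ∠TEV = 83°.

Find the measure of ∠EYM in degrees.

1. ∠EVT = 68°  [linear pair at V on EM]
2. ∠ETV = 29°  [△EVT]
3. ∠EYM = 29°  [VT∥MY, corresponding at T]

∠EYM = 29°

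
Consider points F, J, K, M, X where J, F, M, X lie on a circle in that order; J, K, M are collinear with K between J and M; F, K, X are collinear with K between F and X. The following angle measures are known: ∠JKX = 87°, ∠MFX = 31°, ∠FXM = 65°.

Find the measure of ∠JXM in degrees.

∠JXM = 127°

1. ∠MKX = 93°  [linear pair at K on JM]
2. ∠MJX = 31°  [same arc MX]
3. ∠JMX = 22°  [△MKX]
4. ∠JXM = 127°  [△JMX]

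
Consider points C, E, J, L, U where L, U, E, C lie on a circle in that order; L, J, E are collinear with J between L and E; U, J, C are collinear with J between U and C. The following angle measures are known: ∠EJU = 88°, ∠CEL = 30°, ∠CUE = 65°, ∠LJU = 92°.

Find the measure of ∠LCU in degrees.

∠LCU = 27°

1. ∠CJL = 88°  [vertical angles at J]
2. ∠CLE = 65°  [same arc EC]
3. ∠LCU = 27°  [△LJC]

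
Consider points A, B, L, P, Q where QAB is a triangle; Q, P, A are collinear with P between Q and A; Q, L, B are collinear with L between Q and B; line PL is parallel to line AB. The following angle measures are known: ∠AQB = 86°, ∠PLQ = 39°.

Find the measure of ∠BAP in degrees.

1. ∠LQP = 86°  [P on QA, L on QB]
2. ∠LPQ = 55°  [△QPL]
3. ∠APL = 125°  [linear pair at P on QA]
4. ∠BAP = 55°  [PL∥AB, co-interior at A–P]

∠BAP = 55°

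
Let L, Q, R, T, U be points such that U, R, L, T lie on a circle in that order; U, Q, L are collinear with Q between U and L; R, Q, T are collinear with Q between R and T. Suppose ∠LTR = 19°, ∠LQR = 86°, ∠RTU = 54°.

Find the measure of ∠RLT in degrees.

∠RLT = 121°

1. ∠RLU = 54°  [same arc UR]
2. ∠LRT = 40°  [△RQL]
3. ∠RLT = 121°  [△RLT]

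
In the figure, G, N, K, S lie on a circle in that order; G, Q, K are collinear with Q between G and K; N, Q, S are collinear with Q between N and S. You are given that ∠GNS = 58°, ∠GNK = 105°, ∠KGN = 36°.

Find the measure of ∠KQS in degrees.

∠KQS = 86°

1. ∠GKS = 58°  [same arc GS]
2. ∠KSN = 36°  [same arc NK]
3. ∠KQS = 86°  [△KQS]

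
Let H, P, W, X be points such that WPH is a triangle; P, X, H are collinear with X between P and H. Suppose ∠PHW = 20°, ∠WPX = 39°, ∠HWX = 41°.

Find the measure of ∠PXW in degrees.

∠PXW = 61°

1. ∠WHX = 20°  [X on ray HP]
2. ∠HXW = 119°  [△WXH]
3. ∠PXW = 61°  [linear pair at X on PH]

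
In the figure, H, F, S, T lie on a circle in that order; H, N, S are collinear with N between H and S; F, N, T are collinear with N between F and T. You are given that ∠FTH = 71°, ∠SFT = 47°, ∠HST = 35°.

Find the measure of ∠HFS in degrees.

1. ∠SHT = 47°  [same arc ST]
2. ∠HTS = 98°  [△HST]
3. ∠HFS = 82°  [cyclic HFST, opposite ∠F+∠T]

∠HFS = 82°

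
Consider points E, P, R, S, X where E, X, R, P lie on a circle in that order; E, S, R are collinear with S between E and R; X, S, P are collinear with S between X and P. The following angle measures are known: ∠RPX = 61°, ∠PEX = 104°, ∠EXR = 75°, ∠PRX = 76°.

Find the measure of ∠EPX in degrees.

1. ∠REX = 61°  [same arc XR]
2. ∠ERX = 44°  [△EXR]
3. ∠EPX = 44°  [same arc EX]

∠EPX = 44°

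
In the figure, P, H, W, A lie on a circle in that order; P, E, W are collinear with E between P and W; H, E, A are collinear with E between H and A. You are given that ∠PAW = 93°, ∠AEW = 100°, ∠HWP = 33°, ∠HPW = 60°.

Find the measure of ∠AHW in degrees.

∠AHW = 67°

1. ∠HEP = 100°  [vertical angles at E]
2. ∠HEW = 80°  [linear pair at E on PW]
3. ∠AHW = 67°  [△HEW]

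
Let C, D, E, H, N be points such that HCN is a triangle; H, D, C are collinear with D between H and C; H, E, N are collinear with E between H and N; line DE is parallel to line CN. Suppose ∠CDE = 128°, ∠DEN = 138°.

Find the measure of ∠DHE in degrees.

1. ∠EDH = 52°  [linear pair at D on HC]
2. ∠DEH = 42°  [linear pair at E on HN]
3. ∠DHE = 86°  [△HDE]

∠DHE = 86°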